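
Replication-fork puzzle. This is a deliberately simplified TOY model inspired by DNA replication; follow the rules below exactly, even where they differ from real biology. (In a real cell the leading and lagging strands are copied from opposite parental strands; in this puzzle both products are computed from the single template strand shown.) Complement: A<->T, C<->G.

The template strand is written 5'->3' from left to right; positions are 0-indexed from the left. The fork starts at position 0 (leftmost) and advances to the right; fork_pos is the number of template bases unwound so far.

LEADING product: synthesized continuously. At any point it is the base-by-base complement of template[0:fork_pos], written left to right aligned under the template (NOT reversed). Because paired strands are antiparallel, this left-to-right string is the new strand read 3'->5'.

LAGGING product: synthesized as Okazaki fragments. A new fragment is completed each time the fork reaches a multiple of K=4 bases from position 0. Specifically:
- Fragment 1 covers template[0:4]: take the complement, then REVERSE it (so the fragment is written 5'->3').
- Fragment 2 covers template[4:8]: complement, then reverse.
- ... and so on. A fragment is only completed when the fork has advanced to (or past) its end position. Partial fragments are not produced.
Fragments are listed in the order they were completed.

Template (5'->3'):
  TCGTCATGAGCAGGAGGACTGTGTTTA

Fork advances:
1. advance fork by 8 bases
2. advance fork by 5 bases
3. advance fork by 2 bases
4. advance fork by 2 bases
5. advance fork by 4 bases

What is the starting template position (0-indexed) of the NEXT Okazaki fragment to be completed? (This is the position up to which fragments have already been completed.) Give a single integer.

Step 1: advance 8 -> fork_pos = 0 + 8 = 8. Reached multiple(s) of 4: 4, 8 -> fragments 1-2 completed (2 total).
Step 2: advance 5 -> fork_pos = 8 + 5 = 13. Reached multiple(s) of 4: 12 -> fragment 3 completed (3 total).
Step 3: advance 2 -> fork_pos = 13 + 2 = 15. Next multiple of 4 is 16 (not reached); still 3 fragment(s).
Step 4: advance 2 -> fork_pos = 15 + 2 = 17. Reached multiple(s) of 4: 16 -> fragment 4 completed (4 total).
Step 5: advance 4 -> fork_pos = 17 + 4 = 21. Reached multiple(s) of 4: 20 -> fragment 5 completed (5 total).
5 fragment(s) completed, covering template[0:20] (5 x 4 = 20). The next fragment, fragment 6, covers template[20:24], so it starts at position 20.

Answer: 20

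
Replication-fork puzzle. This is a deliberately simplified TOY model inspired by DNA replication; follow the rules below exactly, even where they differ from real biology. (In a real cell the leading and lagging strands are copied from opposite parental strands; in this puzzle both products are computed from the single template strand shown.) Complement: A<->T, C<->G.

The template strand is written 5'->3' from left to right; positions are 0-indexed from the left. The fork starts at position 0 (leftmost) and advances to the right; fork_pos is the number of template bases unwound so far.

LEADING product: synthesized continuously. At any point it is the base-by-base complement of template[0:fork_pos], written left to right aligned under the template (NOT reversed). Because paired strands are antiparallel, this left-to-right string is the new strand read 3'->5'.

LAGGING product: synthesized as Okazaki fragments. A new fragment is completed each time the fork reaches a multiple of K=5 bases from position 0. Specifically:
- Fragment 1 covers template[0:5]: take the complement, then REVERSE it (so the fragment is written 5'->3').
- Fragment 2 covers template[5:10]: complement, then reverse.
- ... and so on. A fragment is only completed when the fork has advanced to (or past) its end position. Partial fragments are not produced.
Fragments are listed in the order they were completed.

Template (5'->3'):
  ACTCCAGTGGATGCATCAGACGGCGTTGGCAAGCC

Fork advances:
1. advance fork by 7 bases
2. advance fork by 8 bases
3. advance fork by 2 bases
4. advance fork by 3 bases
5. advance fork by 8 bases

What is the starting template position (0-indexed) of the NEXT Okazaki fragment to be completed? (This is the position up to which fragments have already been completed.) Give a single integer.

Answer: 25

Derivation:
Step 1: advance 7 -> fork_pos = 0 + 7 = 7. Reached multiple(s) of 5: 5 -> fragment 1 completed (1 total).
Step 2: advance 8 -> fork_pos = 7 + 8 = 15. Reached multiple(s) of 5: 10, 15 -> fragments 2-3 completed (3 total).
Step 3: advance 2 -> fork_pos = 15 + 2 = 17. Next multiple of 5 is 20 (not reached); still 3 fragment(s).
Step 4: advance 3 -> fork_pos = 17 + 3 = 20. Reached multiple(s) of 5: 20 -> fragment 4 completed (4 total).
Step 5: advance 8 -> fork_pos = 20 + 8 = 28. Reached multiple(s) of 5: 25 -> fragment 5 completed (5 total).
5 fragment(s) completed, covering template[0:25] (5 x 5 = 25). The next fragment, fragment 6, covers template[25:30], so it starts at position 25.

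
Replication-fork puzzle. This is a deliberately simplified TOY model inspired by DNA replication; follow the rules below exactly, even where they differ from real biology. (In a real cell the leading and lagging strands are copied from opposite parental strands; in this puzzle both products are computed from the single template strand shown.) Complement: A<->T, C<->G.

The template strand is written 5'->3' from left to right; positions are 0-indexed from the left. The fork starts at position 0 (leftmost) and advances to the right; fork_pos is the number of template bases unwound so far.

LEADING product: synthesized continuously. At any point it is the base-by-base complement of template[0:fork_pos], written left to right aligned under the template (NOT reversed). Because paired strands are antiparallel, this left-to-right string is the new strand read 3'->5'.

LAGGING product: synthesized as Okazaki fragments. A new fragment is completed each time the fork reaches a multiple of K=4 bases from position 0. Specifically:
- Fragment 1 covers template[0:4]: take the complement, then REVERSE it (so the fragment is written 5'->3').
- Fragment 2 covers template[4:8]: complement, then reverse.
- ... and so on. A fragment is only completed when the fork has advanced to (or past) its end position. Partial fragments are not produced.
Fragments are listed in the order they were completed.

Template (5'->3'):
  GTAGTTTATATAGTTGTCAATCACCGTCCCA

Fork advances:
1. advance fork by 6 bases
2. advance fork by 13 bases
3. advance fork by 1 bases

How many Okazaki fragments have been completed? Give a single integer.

Answer: 5

Derivation:
Step 1: advance 6 -> fork_pos = 0 + 6 = 6. Reached multiple(s) of 4: 4 -> fragment 1 completed (1 total).
Step 2: advance 13 -> fork_pos = 6 + 13 = 19. Reached multiple(s) of 4: 8, 12, 16 -> fragments 2-4 completed (4 total).
Step 3: advance 1 -> fork_pos = 19 + 1 = 20. Reached multiple(s) of 4: 20 -> fragment 5 completed (5 total).
Check: final fork_pos = 20; the multiples of 4 that are <= 20 are 4..20 -> 20 // 4 = 5 completed fragment(s).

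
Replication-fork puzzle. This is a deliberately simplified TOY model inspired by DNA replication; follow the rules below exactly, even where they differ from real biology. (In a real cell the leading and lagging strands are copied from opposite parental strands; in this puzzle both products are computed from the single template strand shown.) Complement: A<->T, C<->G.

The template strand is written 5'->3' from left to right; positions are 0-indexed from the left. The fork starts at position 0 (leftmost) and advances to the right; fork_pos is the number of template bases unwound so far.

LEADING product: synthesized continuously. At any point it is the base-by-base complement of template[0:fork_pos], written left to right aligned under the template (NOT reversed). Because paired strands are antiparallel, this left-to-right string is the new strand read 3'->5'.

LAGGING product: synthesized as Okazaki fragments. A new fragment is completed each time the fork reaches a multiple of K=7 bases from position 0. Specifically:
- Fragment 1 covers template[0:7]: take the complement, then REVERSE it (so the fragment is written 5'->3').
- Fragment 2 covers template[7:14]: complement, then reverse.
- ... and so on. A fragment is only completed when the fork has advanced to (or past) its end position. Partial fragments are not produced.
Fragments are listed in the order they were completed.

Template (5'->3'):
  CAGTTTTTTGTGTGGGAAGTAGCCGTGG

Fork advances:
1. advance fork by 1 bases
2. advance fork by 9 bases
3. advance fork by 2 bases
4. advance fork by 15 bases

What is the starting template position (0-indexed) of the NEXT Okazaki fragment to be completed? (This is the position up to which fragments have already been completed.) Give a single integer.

Step 1: advance 1 -> fork_pos = 0 + 1 = 1. Next multiple of 7 is 7 (not reached); still 0 fragment(s).
Step 2: advance 9 -> fork_pos = 1 + 9 = 10. Reached multiple(s) of 7: 7 -> fragment 1 completed (1 total).
Step 3: advance 2 -> fork_pos = 10 + 2 = 12. Next multiple of 7 is 14 (not reached); still 1 fragment(s).
Step 4: advance 15 -> fork_pos = 12 + 15 = 27. Reached multiple(s) of 7: 14, 21 -> fragments 2-3 completed (3 total).
3 fragment(s) completed, covering template[0:21] (3 x 7 = 21). The next fragment, fragment 4, covers template[21:28], so it starts at position 21.

Answer: 21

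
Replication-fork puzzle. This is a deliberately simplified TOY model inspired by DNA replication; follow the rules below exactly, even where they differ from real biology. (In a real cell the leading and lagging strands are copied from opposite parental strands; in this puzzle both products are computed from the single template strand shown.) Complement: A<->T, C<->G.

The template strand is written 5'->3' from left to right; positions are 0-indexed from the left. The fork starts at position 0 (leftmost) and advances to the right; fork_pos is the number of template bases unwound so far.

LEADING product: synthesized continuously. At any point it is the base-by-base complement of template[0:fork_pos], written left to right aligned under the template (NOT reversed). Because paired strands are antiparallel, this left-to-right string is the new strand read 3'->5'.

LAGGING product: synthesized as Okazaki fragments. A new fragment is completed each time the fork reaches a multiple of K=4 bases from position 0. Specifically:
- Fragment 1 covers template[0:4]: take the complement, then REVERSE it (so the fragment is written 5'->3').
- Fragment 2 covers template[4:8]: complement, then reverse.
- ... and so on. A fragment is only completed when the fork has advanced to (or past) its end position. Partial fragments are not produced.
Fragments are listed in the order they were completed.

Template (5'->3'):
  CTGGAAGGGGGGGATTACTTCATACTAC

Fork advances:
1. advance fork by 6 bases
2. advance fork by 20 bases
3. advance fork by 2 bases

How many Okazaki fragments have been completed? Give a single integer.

Step 1: advance 6 -> fork_pos = 0 + 6 = 6. Reached multiple(s) of 4: 4 -> fragment 1 completed (1 total).
Step 2: advance 20 -> fork_pos = 6 + 20 = 26. Reached multiple(s) of 4: 8, 12, 16, 20, 24 -> fragments 2-6 completed (6 total).
Step 3: advance 2 -> fork_pos = 26 + 2 = 28. Reached multiple(s) of 4: 28 -> fragment 7 completed (7 total).
Check: final fork_pos = 28; the multiples of 4 that are <= 28 are 4..28 -> 28 // 4 = 7 completed fragment(s).

Answer: 7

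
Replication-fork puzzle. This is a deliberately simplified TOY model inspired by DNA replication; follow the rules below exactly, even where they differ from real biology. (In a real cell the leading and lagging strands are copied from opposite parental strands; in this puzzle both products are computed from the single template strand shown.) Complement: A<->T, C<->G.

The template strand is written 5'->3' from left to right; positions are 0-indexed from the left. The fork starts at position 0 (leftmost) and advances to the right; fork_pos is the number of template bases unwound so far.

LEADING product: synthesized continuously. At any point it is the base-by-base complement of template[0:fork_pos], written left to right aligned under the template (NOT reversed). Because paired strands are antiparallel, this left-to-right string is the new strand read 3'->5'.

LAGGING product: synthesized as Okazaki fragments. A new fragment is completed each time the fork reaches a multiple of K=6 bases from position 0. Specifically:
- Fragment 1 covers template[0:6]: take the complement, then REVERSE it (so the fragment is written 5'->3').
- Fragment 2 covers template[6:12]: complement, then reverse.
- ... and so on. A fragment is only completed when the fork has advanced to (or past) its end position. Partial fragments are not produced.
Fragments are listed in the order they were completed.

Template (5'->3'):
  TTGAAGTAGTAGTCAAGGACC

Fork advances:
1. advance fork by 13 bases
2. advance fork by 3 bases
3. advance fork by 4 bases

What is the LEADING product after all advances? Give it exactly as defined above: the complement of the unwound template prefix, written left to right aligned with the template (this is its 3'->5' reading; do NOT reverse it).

Step 1: advance 13 -> fork_pos = 0 + 13 = 13.
Step 2: advance 3 -> fork_pos = 13 + 3 = 16.
Step 3: advance 4 -> fork_pos = 16 + 4 = 20.
Unwound prefix: template[0:20] = TTGAAGTAGTAGTCAAGGAC
Complement it base by base (A<->T, C<->G), keeping left-to-right order:
  [0:5] TTGAA -> AACTT
  [5:10] GTAGT -> CATCA
  [10:15] AGTCA -> TCAGT
  [15:20] AGGAC -> TCCTG
Concatenate: AACTTCATCATCAGTTCCTG (length 20; written aligned with the template, i.e. 3'->5').

Answer: AACTTCATCATCAGTTCCTG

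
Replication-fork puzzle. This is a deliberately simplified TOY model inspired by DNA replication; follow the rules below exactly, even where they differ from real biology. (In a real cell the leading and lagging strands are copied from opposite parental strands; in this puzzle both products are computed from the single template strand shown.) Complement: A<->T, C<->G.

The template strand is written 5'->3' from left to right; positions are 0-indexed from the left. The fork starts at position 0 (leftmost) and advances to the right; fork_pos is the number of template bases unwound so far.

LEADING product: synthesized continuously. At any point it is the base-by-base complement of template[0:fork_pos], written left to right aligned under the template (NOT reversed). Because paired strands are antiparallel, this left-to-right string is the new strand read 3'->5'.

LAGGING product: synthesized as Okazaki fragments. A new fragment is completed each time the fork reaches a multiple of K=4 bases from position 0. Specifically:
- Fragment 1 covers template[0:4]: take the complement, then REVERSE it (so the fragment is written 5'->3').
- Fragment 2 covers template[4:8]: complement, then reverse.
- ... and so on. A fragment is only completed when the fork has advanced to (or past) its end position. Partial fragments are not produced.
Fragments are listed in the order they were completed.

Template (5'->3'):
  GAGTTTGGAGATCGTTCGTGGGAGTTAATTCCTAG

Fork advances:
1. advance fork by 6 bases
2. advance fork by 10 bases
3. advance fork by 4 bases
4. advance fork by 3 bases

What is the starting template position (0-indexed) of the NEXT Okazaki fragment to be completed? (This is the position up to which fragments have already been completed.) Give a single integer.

Step 1: advance 6 -> fork_pos = 0 + 6 = 6. Reached multiple(s) of 4: 4 -> fragment 1 completed (1 total).
Step 2: advance 10 -> fork_pos = 6 + 10 = 16. Reached multiple(s) of 4: 8, 12, 16 -> fragments 2-4 completed (4 total).
Step 3: advance 4 -> fork_pos = 16 + 4 = 20. Reached multiple(s) of 4: 20 -> fragment 5 completed (5 total).
Step 4: advance 3 -> fork_pos = 20 + 3 = 23. Next multiple of 4 is 24 (not reached); still 5 fragment(s).
5 fragment(s) completed, covering template[0:20] (5 x 4 = 20). The next fragment, fragment 6, covers template[20:24], so it starts at position 20.

Answer: 20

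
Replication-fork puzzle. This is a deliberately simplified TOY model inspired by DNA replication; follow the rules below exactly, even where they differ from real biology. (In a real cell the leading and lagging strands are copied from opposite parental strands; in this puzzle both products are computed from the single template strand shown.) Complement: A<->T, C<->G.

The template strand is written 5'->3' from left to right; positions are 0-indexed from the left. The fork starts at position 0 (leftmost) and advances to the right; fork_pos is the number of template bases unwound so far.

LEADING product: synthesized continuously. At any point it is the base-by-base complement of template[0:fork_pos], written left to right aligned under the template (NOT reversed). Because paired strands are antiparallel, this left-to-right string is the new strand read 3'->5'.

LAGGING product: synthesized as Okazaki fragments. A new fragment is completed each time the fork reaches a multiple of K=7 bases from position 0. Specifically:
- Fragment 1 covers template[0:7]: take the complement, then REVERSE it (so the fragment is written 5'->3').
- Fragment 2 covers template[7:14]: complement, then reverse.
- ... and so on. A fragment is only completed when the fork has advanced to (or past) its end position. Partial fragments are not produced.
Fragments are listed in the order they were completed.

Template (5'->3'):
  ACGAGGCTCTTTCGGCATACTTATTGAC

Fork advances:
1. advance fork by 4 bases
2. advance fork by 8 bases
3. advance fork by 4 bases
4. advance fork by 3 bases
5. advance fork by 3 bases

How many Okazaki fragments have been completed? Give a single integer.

Step 1: advance 4 -> fork_pos = 0 + 4 = 4. Next multiple of 7 is 7 (not reached); still 0 fragment(s).
Step 2: advance 8 -> fork_pos = 4 + 8 = 12. Reached multiple(s) of 7: 7 -> fragment 1 completed (1 total).
Step 3: advance 4 -> fork_pos = 12 + 4 = 16. Reached multiple(s) of 7: 14 -> fragment 2 completed (2 total).
Step 4: advance 3 -> fork_pos = 16 + 3 = 19. Next multiple of 7 is 21 (not reached); still 2 fragment(s).
Step 5: advance 3 -> fork_pos = 19 + 3 = 22. Reached multiple(s) of 7: 21 -> fragment 3 completed (3 total).
Check: final fork_pos = 22; the multiples of 7 that are <= 22 are 7..21 -> 22 // 7 = 3 completed fragment(s).

Answer: 3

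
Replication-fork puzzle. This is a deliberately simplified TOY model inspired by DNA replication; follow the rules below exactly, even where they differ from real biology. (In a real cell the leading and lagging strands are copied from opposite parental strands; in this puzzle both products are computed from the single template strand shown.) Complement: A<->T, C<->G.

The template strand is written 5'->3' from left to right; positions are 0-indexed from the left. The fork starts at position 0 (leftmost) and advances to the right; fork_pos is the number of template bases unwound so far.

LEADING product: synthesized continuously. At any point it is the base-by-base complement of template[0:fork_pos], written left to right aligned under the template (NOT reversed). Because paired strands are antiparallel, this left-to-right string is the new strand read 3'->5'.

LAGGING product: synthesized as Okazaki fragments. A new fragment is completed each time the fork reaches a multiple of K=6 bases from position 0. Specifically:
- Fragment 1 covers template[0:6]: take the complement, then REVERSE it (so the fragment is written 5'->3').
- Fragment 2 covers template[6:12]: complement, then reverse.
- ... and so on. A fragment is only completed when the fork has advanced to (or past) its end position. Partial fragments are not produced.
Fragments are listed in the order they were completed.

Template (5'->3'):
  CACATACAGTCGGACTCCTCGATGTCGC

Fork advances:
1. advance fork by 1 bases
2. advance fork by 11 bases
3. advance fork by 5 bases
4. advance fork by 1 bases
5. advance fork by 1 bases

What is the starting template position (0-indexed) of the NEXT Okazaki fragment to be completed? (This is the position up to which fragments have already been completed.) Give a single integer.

Step 1: advance 1 -> fork_pos = 0 + 1 = 1. Next multiple of 6 is 6 (not reached); still 0 fragment(s).
Step 2: advance 11 -> fork_pos = 1 + 11 = 12. Reached multiple(s) of 6: 6, 12 -> fragments 1-2 completed (2 total).
Step 3: advance 5 -> fork_pos = 12 + 5 = 17. Next multiple of 6 is 18 (not reached); still 2 fragment(s).
Step 4: advance 1 -> fork_pos = 17 + 1 = 18. Reached multiple(s) of 6: 18 -> fragment 3 completed (3 total).
Step 5: advance 1 -> fork_pos = 18 + 1 = 19. Next multiple of 6 is 24 (not reached); still 3 fragment(s).
3 fragment(s) completed, covering template[0:18] (3 x 6 = 18). The next fragment, fragment 4, covers template[18:24], so it starts at position 18.

Answer: 18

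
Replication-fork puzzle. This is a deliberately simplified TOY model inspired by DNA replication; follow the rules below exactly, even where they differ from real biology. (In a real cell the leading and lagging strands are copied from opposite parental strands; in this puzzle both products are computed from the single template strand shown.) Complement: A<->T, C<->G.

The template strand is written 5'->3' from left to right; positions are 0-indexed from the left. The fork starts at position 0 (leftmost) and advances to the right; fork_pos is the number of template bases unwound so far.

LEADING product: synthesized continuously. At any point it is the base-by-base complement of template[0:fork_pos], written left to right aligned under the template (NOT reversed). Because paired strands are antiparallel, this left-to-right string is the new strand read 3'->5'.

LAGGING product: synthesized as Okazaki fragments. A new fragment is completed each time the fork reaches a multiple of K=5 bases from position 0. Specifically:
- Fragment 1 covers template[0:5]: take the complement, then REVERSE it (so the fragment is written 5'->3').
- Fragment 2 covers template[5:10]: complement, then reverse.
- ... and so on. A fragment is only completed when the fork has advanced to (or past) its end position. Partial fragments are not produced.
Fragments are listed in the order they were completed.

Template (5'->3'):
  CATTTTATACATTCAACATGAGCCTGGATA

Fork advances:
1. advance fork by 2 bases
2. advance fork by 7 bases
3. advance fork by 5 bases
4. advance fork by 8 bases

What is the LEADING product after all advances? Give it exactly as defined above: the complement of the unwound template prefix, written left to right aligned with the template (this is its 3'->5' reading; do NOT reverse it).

Step 1: advance 2 -> fork_pos = 0 + 2 = 2.
Step 2: advance 7 -> fork_pos = 2 + 7 = 9.
Step 3: advance 5 -> fork_pos = 9 + 5 = 14.
Step 4: advance 8 -> fork_pos = 14 + 8 = 22.
Unwound prefix: template[0:22] = CATTTTATACATTCAACATGAG
Complement it base by base (A<->T, C<->G), keeping left-to-right order:
  [0:5] CATTT -> GTAAA
  [5:10] TATAC -> ATATG
  [10:15] ATTCA -> TAAGT
  [15:20] ACATG -> TGTAC
  [20:22] AG -> TC
Concatenate: GTAAAATATGTAAGTTGTACTC (length 22; written aligned with the template, i.e. 3'->5').

Answer: GTAAAATATGTAAGTTGTACTC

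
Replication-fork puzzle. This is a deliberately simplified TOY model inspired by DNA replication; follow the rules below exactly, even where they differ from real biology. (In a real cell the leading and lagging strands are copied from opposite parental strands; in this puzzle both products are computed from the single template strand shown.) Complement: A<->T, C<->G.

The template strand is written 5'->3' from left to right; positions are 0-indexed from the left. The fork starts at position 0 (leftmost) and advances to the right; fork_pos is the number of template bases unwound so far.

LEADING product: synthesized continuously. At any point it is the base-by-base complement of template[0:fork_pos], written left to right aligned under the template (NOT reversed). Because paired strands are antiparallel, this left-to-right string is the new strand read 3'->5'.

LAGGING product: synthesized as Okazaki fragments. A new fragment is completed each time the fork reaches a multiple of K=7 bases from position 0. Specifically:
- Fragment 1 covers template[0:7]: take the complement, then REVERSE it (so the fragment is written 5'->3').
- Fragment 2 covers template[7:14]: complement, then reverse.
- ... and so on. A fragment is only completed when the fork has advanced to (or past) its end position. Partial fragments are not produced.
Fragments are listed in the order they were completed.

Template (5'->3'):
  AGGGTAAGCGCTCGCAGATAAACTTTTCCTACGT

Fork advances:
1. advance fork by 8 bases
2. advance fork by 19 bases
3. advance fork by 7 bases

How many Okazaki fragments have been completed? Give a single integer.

Answer: 4

Derivation:
Step 1: advance 8 -> fork_pos = 0 + 8 = 8. Reached multiple(s) of 7: 7 -> fragment 1 completed (1 total).
Step 2: advance 19 -> fork_pos = 8 + 19 = 27. Reached multiple(s) of 7: 14, 21 -> fragments 2-3 completed (3 total).
Step 3: advance 7 -> fork_pos = 27 + 7 = 34. Reached multiple(s) of 7: 28 -> fragment 4 completed (4 total).
Check: final fork_pos = 34; the multiples of 7 that are <= 34 are 7..28 -> 34 // 7 = 4 completed fragment(s).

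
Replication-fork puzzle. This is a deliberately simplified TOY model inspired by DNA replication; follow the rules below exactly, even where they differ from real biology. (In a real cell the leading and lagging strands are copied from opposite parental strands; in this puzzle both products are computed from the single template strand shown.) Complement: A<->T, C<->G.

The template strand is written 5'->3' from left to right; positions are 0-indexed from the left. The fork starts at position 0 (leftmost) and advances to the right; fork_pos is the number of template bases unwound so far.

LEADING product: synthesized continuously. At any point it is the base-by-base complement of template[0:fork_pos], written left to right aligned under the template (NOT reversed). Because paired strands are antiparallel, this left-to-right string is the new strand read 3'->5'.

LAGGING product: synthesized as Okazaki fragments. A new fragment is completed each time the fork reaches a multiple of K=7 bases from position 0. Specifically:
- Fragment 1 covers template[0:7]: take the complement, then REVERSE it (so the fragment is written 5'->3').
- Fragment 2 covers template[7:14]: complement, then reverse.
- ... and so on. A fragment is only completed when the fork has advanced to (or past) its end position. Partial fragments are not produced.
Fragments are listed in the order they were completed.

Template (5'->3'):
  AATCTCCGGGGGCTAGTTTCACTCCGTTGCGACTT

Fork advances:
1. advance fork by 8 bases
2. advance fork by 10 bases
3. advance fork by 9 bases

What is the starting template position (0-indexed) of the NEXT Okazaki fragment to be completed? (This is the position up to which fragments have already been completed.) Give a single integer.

Step 1: advance 8 -> fork_pos = 0 + 8 = 8. Reached multiple(s) of 7: 7 -> fragment 1 completed (1 total).
Step 2: advance 10 -> fork_pos = 8 + 10 = 18. Reached multiple(s) of 7: 14 -> fragment 2 completed (2 total).
Step 3: advance 9 -> fork_pos = 18 + 9 = 27. Reached multiple(s) of 7: 21 -> fragment 3 completed (3 total).
3 fragment(s) completed, covering template[0:21] (3 x 7 = 21). The next fragment, fragment 4, covers template[21:28], so it starts at position 21.

Answer: 21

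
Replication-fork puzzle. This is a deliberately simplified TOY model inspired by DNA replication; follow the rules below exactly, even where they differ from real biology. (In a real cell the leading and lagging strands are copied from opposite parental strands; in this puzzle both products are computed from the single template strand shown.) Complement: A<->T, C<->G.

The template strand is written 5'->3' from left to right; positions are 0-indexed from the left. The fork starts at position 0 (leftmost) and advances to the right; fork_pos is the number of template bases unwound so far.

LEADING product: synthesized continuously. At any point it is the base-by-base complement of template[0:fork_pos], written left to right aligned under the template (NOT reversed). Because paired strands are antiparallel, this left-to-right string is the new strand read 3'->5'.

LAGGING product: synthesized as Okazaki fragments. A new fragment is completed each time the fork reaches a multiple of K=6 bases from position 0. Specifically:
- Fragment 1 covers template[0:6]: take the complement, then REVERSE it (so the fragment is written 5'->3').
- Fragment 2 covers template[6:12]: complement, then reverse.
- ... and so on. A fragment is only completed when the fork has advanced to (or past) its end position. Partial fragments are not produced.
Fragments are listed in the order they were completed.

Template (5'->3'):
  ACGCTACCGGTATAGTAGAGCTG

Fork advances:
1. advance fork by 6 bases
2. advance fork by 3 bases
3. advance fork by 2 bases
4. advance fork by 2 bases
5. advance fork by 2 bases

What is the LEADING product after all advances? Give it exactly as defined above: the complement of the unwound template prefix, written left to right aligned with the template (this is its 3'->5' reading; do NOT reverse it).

Answer: TGCGATGGCCATATC

Derivation:
Step 1: advance 6 -> fork_pos = 0 + 6 = 6.
Step 2: advance 3 -> fork_pos = 6 + 3 = 9.
Step 3: advance 2 -> fork_pos = 9 + 2 = 11.
Step 4: advance 2 -> fork_pos = 11 + 2 = 13.
Step 5: advance 2 -> fork_pos = 13 + 2 = 15.
Unwound prefix: template[0:15] = ACGCTACCGGTATAG
Complement it base by base (A<->T, C<->G), keeping left-to-right order:
  [0:5] ACGCT -> TGCGA
  [5:10] ACCGG -> TGGCC
  [10:15] TATAG -> ATATC
Concatenate: TGCGATGGCCATATC (length 15; written aligned with the template, i.e. 3'->5').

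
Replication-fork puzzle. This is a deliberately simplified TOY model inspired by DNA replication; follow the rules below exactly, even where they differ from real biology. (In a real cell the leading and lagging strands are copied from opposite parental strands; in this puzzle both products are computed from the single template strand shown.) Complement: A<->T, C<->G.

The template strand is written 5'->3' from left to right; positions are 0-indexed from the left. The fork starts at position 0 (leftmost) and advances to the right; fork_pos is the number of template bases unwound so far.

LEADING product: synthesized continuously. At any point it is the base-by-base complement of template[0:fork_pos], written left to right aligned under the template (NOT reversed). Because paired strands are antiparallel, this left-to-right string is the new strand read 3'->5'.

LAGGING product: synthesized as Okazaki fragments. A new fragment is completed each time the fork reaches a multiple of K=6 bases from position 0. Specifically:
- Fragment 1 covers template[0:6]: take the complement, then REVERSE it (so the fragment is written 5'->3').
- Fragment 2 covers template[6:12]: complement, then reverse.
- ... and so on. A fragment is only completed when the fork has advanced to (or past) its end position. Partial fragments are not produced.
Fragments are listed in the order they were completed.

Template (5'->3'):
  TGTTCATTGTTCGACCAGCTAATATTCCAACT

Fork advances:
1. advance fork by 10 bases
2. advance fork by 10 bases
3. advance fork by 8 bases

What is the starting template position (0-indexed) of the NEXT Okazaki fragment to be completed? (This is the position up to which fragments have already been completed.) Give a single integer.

Answer: 24

Derivation:
Step 1: advance 10 -> fork_pos = 0 + 10 = 10. Reached multiple(s) of 6: 6 -> fragment 1 completed (1 total).
Step 2: advance 10 -> fork_pos = 10 + 10 = 20. Reached multiple(s) of 6: 12, 18 -> fragments 2-3 completed (3 total).
Step 3: advance 8 -> fork_pos = 20 + 8 = 28. Reached multiple(s) of 6: 24 -> fragment 4 completed (4 total).
4 fragment(s) completed, covering template[0:24] (4 x 6 = 24). The next fragment, fragment 5, covers template[24:30], so it starts at position 24.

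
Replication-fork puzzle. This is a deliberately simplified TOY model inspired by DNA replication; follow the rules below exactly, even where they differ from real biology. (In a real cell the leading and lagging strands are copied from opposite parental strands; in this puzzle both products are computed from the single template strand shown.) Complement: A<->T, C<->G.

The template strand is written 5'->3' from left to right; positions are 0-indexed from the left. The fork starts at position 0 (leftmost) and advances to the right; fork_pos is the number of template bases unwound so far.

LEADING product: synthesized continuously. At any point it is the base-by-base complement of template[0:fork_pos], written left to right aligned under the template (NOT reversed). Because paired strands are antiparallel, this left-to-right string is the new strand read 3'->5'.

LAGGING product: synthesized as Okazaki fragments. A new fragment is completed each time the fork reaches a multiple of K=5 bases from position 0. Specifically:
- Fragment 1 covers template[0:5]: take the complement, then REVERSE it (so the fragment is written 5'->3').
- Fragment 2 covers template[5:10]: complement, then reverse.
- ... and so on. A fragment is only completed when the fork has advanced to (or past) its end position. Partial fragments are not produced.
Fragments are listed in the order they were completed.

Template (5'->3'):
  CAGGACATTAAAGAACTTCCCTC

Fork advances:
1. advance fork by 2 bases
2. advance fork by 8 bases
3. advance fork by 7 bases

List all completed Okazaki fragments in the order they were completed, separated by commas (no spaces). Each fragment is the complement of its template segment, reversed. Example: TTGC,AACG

Answer: TCCTG,TAATG,TTCTT

Derivation:
Step 1: advance 2 -> fork_pos = 0 + 2 = 2. Next multiple of 5 is 5 (not reached); still 0 fragment(s).
Step 2: advance 8 -> fork_pos = 2 + 8 = 10. Reached multiple(s) of 5: 5, 10 -> fragments 1-2 completed (2 total).
Step 3: advance 7 -> fork_pos = 10 + 7 = 17. Reached multiple(s) of 5: 15 -> fragment 3 completed (3 total).
Final fork_pos = 17, so 3 fragment(s) are complete. Build each: template segment -> complement -> reverse.
Fragment 1: template[0:5] = CAGGA -> complement GTCCT -> reversed TCCTG
Fragment 2: template[5:10] = CATTA -> complement GTAAT -> reversed TAATG
Fragment 3: template[10:15] = AAGAA -> complement TTCTT -> reversed TTCTT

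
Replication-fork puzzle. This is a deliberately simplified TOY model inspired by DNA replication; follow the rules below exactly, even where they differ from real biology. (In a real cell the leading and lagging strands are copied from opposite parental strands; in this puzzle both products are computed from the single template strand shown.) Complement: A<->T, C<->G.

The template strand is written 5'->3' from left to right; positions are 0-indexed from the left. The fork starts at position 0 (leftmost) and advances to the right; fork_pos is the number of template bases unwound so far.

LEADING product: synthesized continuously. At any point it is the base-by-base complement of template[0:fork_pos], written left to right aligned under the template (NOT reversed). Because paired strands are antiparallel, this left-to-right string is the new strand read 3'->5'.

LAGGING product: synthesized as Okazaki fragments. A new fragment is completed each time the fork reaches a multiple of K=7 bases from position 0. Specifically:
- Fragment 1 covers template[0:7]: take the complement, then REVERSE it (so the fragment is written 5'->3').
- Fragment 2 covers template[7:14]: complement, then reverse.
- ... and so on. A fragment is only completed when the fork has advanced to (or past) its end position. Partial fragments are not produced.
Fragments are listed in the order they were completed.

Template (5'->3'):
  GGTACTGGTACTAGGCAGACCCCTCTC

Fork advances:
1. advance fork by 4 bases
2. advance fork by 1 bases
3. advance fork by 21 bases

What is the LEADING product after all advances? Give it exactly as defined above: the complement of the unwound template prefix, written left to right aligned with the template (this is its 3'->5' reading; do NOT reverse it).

Step 1: advance 4 -> fork_pos = 0 + 4 = 4.
Step 2: advance 1 -> fork_pos = 4 + 1 = 5.
Step 3: advance 21 -> fork_pos = 5 + 21 = 26.
Unwound prefix: template[0:26] = GGTACTGGTACTAGGCAGACCCCTCT
Complement it base by base (A<->T, C<->G), keeping left-to-right order:
  [0:5] GGTAC -> CCATG
  [5:10] TGGTA -> ACCAT
  [10:15] CTAGG -> GATCC
  [15:20] CAGAC -> GTCTG
  [20:25] CCCTC -> GGGAG
  [25:26] T -> A
Concatenate: CCATGACCATGATCCGTCTGGGGAGA (length 26; written aligned with the template, i.e. 3'->5').

Answer: CCATGACCATGATCCGTCTGGGGAGA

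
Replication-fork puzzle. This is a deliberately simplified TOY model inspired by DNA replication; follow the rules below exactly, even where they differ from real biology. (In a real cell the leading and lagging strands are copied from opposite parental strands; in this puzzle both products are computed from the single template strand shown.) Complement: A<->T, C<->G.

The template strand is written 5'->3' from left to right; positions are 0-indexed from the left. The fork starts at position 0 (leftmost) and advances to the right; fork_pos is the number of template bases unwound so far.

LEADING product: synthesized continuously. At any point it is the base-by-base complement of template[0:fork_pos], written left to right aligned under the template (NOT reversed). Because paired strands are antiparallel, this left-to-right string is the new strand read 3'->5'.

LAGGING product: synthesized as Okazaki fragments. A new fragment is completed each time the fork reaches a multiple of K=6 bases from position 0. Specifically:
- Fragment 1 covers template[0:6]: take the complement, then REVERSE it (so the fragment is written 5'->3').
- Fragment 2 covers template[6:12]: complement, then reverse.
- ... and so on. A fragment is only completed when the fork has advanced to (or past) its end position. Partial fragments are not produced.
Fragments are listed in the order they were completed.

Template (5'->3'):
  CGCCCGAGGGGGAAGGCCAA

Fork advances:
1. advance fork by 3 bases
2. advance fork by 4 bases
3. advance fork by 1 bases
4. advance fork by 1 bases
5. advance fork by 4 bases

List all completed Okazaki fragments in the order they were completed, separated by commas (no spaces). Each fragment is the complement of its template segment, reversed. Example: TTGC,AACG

Step 1: advance 3 -> fork_pos = 0 + 3 = 3. Next multiple of 6 is 6 (not reached); still 0 fragment(s).
Step 2: advance 4 -> fork_pos = 3 + 4 = 7. Reached multiple(s) of 6: 6 -> fragment 1 completed (1 total).
Step 3: advance 1 -> fork_pos = 7 + 1 = 8. Next multiple of 6 is 12 (not reached); still 1 fragment(s).
Step 4: advance 1 -> fork_pos = 8 + 1 = 9. Next multiple of 6 is 12 (not reached); still 1 fragment(s).
Step 5: advance 4 -> fork_pos = 9 + 4 = 13. Reached multiple(s) of 6: 12 -> fragment 2 completed (2 total).
Final fork_pos = 13, so 2 fragment(s) are complete. Build each: template segment -> complement -> reverse.
Fragment 1: template[0:6] = CGCCCG -> complement GCGGGC -> reversed CGGGCG
Fragment 2: template[6:12] = AGGGGG -> complement TCCCCC -> reversed CCCCCT

Answer: CGGGCG,CCCCCT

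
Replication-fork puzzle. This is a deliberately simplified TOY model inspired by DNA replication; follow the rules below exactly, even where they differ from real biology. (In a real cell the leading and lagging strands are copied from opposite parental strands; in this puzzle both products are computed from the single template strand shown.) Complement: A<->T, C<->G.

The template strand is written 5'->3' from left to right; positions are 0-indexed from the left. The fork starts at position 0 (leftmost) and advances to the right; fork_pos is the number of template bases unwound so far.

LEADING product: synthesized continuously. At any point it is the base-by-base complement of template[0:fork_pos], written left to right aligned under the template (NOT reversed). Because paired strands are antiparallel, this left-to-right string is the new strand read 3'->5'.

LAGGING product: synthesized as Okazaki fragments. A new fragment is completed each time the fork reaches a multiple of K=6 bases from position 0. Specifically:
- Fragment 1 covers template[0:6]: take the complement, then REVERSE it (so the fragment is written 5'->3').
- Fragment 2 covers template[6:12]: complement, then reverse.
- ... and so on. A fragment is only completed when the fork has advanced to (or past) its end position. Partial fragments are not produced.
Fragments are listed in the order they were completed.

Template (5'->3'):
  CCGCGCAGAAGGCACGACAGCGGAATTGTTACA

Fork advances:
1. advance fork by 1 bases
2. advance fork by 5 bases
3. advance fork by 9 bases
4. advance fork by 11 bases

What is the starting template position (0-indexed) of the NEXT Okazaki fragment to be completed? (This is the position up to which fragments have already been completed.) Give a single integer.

Answer: 24

Derivation:
Step 1: advance 1 -> fork_pos = 0 + 1 = 1. Next multiple of 6 is 6 (not reached); still 0 fragment(s).
Step 2: advance 5 -> fork_pos = 1 + 5 = 6. Reached multiple(s) of 6: 6 -> fragment 1 completed (1 total).
Step 3: advance 9 -> fork_pos = 6 + 9 = 15. Reached multiple(s) of 6: 12 -> fragment 2 completed (2 total).
Step 4: advance 11 -> fork_pos = 15 + 11 = 26. Reached multiple(s) of 6: 18, 24 -> fragments 3-4 completed (4 total).
4 fragment(s) completed, covering template[0:24] (4 x 6 = 24). The next fragment, fragment 5, covers template[24:30], so it starts at position 24.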